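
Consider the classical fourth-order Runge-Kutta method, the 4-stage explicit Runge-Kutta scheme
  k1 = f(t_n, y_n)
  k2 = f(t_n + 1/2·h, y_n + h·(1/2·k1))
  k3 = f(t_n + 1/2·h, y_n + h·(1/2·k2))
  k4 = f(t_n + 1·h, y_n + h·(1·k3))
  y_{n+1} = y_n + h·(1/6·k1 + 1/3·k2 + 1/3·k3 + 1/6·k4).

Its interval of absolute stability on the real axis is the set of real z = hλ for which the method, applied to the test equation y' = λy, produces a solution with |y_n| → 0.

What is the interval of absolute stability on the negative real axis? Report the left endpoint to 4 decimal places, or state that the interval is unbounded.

On y'=λy, z=hλ:
  order 4, 4-stage ⇒ R(z)=1+z+z^2/2+z^3/6+z^4/24
  (e.g. R(-1.03)=0.36523, |R|=0.36523)

Boundary: |R(x)|=1, x<0.
x=-1.03: |R|=0.3652
|R(-1.84)|=0.2921 |R(-1.46)|=0.2764 |R(-1.06)|=0.3559
Bisect:
  x_lo=-3.3857 |R|=2.3523  x_hi=-0.0621 |R|=0.9398
  mid=-1.72389 |R|=0.27615 →hi
  mid=-2.55478 |R|=0.70455 →hi
  mid=-2.97022 |R|=1.31655 →lo
  mid=-2.76250 |R|=0.96618 →hi
  mid=-2.86636 |R|=1.12927 →lo
  mid=-2.81443 |R|=1.04483 →lo
  mid=-2.78847 |R|=1.00479 →lo
  mid=-2.77548 |R|=0.98531 →hi
  mid=-2.78198 |R|=0.99501 →hi
  mid=-2.78522 |R|=0.99989 →hi
  ...
  [-2.78542,-2.78522] ⇒ x*=-2.7853
Stable set (-2.7853, 0).

(-2.7853, 0).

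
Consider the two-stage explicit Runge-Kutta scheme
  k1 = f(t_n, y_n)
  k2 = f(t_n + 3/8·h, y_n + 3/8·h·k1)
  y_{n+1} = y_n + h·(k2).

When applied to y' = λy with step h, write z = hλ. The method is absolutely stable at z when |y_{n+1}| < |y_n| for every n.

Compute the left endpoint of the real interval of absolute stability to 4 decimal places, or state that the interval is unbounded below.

Set f=λy, z=hλ:
  k1=λy_n ⇒ h·k1=z·y_n;  k2=λ(1+3/8z)y_n ⇒ h·k2=z(1+3/8z)y_n
  y_{n+1}/y_n = 1 + z(1+3/8z) = 1 + z + 3/8z²
  ⇒ R(z) = 1 + z + 3/8z².

Solve |R(x)|<1 on ℝ⁻.
x=-0.94: |R|=0.3914
R=1: x+3/8x²=0 ⇒ x=−8/3=-2.6667; min R=1−1/(4·3/8)=0.3333>−1
Confirm numerically:
  x=-2.450: |R|=0.80094 <1
  x=-2.305: |R|=0.68738 <1
  x=-1.883: |R|=0.44663 <1
  x=-1.189: |R|=0.34115 <1
  x=-3.038: |R|=1.42304 >1
  x=-2.799: |R|=1.13890 >1
Stable set (-2.6667, 0).

left endpoint -2.6667.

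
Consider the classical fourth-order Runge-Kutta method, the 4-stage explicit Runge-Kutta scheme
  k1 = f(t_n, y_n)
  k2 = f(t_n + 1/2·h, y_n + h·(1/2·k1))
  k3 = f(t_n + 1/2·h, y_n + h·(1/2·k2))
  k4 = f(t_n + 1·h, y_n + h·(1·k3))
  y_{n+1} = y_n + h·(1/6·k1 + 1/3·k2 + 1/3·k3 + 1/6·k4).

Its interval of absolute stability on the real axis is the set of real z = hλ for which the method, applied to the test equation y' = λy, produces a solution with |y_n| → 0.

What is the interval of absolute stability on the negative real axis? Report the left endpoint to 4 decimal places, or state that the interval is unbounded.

z∈(-2.7853,0).

Test eqn y'=λy, z=hλ:
  order 4, 4-stage ⇒ R(z)=1+z+z^2/2+z^3/6+z^4/24
  (e.g. R(-1.8)=0.28540, |R|=0.28540)

Solve |R(x)|<1 on ℝ⁻.
x=-1.8: |R|=0.2854
|R(-2.48)|=0.6292 |R(-1.51)|=0.2728 |R(-0.6)|=0.5494
Bisect:
  x_lo=-3.3686 |R|=2.2994  x_hi=-0.3340 |R|=0.7161
  mid=-1.85130 |R|=0.29430 →hi
  mid=-2.60993 |R|=0.76624 →hi
  mid=-2.98925 |R|=1.35365 →lo
  mid=-2.79959 |R|=1.02177 →lo
  mid=-2.70476 |R|=0.88522 →hi
  mid=-2.75218 |R|=0.95121 →hi
  mid=-2.77589 |R|=0.98591 →hi
  ...
  [-2.78533,-2.78515] ⇒ x*=-2.7853
So |R|<1 on (-2.7853, 0).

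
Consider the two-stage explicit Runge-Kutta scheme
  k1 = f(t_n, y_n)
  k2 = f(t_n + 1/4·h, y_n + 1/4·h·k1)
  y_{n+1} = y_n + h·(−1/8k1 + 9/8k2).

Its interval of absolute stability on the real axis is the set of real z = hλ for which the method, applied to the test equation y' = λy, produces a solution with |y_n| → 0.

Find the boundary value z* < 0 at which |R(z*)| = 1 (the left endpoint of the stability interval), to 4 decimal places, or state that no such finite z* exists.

z* = -3.5556.

Set f=λy, z=hλ:
  k1=λy_n ⇒ h·k1=z·y_n;  k2=λ(1+1/4z)y_n ⇒ h·k2=z(1+1/4z)y_n
  y_{n+1}/y_n = 1 − 1/8z + 9/8z(1+1/4z) = 1 + z + 9/32z²
  Hence R(z) = 1 + z + 9/32z².

Find x<0 with |R(x)|<1.
x=-1.37: |R|=0.1579
R=1: x+9/32x²=0 ⇒ x=−32/9=-3.5556; min R=1−1/(4·9/32)=0.1111>−1
Confirm numerically:
  x=-2.873: |R|=0.44847 <1
  x=-2.459: |R|=0.24163 <1
  x=-2.245: |R|=0.17251 <1
  x=-1.540: |R|=0.12701 <1
  x=-4.041: |R|=1.55172 >1
  x=-4.006: |R|=1.50751 >1
Stable set (-3.5556, 0).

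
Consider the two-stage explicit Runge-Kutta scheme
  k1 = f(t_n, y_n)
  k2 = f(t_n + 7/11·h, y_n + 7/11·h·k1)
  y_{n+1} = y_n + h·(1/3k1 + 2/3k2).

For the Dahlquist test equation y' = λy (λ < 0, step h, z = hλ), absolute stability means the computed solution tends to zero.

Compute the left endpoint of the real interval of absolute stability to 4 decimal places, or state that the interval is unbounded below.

left endpoint -2.3571.

With y'=λy (z=hλ):
  k1=λy_n ⇒ h·k1=z·y_n;  k2=λ(1+7/11z)y_n ⇒ h·k2=z(1+7/11z)y_n
  y_{n+1}/y_n = 1 + 1/3z + 2/3z(1+7/11z) = 1 + z + 14/33z²
  R(z) = 1 + z + 14/33z².

Find x<0 with |R(x)|<1.
x=-1.72: |R|=0.5351
R=1: x+14/33x²=0 ⇒ x=−33/14=-2.3571; min R=1−1/(4·14/33)=0.4107>−1
Confirm numerically:
  x=-2.225: |R|=0.87527 <1
  x=-1.717: |R|=0.53370 <1
  x=-1.218: |R|=0.41137 <1
  x=-2.755: |R|=1.46501 >1
  x=-2.627: |R|=1.30075 >1
Interval (-2.3571, 0).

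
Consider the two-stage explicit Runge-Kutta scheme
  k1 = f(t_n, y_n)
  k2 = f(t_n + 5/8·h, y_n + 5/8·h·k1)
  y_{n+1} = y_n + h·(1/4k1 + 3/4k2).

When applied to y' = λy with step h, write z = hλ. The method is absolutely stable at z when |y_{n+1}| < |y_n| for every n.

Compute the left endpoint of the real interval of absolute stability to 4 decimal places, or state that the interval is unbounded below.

left endpoint -2.1333.

With y'=λy (z=hλ):
  k1=λy_n ⇒ h·k1=z·y_n;  k2=λ(1+5/8z)y_n ⇒ h·k2=z(1+5/8z)y_n
  y_{n+1}/y_n = 1 + 1/4z + 3/4z(1+5/8z) = 1 + z + 15/32z²
  Hence R(z) = 1 + z + 15/32z².

Boundary: |R(x)|=1, x<0.
x=-0.41: |R|=0.6688
R=1: x+15/32x²=0 ⇒ x=−32/15=-2.1333; min R=1−1/(4·15/32)=0.4667>−1
Confirm numerically:
  x=-1.513: |R|=0.56005 <1
  x=-0.976: |R|=0.47052 <1
  x=-0.946: |R|=0.47349 <1
  x=-2.455: |R|=1.37017 >1
  x=-2.292: |R|=1.17047 >1
  x=-2.185: |R|=1.05292 >1
Interval (-2.1333, 0).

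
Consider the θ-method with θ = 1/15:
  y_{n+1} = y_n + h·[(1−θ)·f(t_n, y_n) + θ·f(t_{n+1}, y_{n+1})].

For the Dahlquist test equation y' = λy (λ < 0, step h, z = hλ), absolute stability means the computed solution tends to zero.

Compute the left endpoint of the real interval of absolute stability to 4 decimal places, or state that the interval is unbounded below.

left endpoint -2.3077.

With y'=λy (z=hλ):
  y_{n+1} = y_n + z·[14/15·y_n + 1/15·y_{n+1}] ⇒ (1 − 1/15z)y_{n+1} = (1 + 14/15z)y_n
  ⇒ R(z) = (1 + 14/15z)/(1 − 1/15z).

Find x<0 with |R(x)|<1.
x=-1.25: |R|=0.1538
R=−1: 1+14/15x = −1+1/15x ⇒ -13/15x=2 ⇒ x=2/(-13/15)=-2.3077
Confirm numerically:
  x=-1.602: |R|=0.44742 <1
  x=-1.550: |R|=0.40483 <1
  x=-1.247: |R|=0.15129 <1
  x=-1.169: |R|=0.08448 <1
  x=-2.652: |R|=1.25357 >1
  x=-2.335: |R|=1.02048 >1
Stable set (-2.3077, 0).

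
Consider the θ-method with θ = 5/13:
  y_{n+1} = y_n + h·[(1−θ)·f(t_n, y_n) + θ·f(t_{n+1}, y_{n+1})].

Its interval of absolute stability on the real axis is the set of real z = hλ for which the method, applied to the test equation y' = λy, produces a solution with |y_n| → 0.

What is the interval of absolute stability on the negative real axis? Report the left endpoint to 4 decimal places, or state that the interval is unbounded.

(-8.6667, 0).

Test eqn y'=λy, z=hλ:
  y_{n+1} = y_n + z·[8/13·y_n + 5/13·y_{n+1}] ⇒ (1 − 5/13z)y_{n+1} = (1 + 8/13z)y_n
  Hence R(z) = (1 + 8/13z)/(1 − 5/13z).

Need |R(x)|<1, x<0.
x=-1.21: |R|=0.1743
R=−1: 1+8/13x = −1+5/13x ⇒ -3/13x=2 ⇒ x=2/(-3/13)=-8.6667
Confirm numerically:
  x=-7.511: |R|=0.93142 <1
  x=-6.465: |R|=0.85427 <1
  x=-5.217: |R|=0.73522 <1
  x=-9.150: |R|=1.02468 >1
  x=-8.856: |R|=1.00992 >1
Stable set (-8.6667, 0).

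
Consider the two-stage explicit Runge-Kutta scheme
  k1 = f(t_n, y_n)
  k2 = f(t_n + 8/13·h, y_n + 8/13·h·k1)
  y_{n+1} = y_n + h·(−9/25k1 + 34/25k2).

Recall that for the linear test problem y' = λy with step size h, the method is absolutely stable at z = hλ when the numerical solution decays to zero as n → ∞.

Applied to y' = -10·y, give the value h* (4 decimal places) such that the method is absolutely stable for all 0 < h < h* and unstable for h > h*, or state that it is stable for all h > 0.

With y'=λy (z=hλ):
  k1=λy_n ⇒ h·k1=z·y_n;  k2=λ(1+8/13z)y_n ⇒ h·k2=z(1+8/13z)y_n
  y_{n+1}/y_n = 1 − 9/25z + 34/25z(1+8/13z) = 1 + z + 272/325z²
  so R(z) = 1 + z + 272/325z².

Find x<0 with |R(x)|<1.
x=-0.81: |R|=0.7391
R=1: x+272/325x²=0 ⇒ x=−325/272=-1.1949; min R=1−1/(4·272/325)=0.7013>−1
Confirm numerically:
  x=-1.001: |R|=0.83760 <1
  x=-0.726: |R|=0.71512 <1
  x=-0.535: |R|=0.70455 <1
  x=-1.689: |R|=1.69851 >1
  x=-1.501: |R|=1.38459 >1
  x=-1.392: |R|=1.22968 >1
Stable set (-1.1949, 0).

(-1.1949,0); λ=-10 ⇒ h* = (325/272)/10 = 0.1195.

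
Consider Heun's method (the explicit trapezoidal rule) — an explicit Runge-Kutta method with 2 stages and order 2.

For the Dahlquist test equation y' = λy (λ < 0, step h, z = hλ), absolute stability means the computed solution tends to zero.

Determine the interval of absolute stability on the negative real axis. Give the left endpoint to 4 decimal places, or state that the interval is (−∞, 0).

z∈(-2.0000,0).

With y'=λy (z=hλ):
  order 2, 2-stage ⇒ R(z)=1+z+z^2/2
  (e.g. R(-1.43)=0.59245, |R|=0.59245)

Boundary: |R(x)|=1, x<0.
x=-1.43: |R|=0.5924
|R(-2.25)|=1.2812 |R(-2.09)|=1.0940 |R(-0.7)|=0.5450
Bisect:
  x_lo=-2.4557 |R|=1.5596  x_hi=-0.3534 |R|=0.7090
  mid=-1.40457 |R|=0.58184 →hi
  mid=-1.93015 |R|=0.93259 →hi
  mid=-2.19295 |R|=1.21156 →lo
  mid=-2.06155 |R|=1.06344 →lo
  mid=-1.99585 |R|=0.99586 →hi
  mid=-2.02870 |R|=1.02911 →lo
  mid=-2.01228 |R|=1.01235 →lo
  ...
  [-2.00009,-1.99996] ⇒ x*=-2.0000
Stable set (-2.0000, 0).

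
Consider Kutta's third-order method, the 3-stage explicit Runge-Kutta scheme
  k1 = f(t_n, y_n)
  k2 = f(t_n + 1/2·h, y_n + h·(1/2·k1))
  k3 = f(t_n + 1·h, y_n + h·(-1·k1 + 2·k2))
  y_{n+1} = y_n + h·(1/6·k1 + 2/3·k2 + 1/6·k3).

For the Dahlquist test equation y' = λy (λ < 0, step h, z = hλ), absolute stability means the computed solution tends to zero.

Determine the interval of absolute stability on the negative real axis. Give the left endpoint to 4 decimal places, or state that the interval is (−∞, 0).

Set f=λy, z=hλ:
  order 3, 3-stage ⇒ R(z)=1+z+z^2/2+z^3/6
  (e.g. R(-0.88)=0.39362, |R|=0.39362)

Find x<0 with |R(x)|<1.
x=-0.88: |R|=0.3936
|R(-1.83)|=0.1770 |R(-1.66)|=0.0446 |R(-0.95)|=0.3584
Bisect:
  x_lo=-3.0397 |R|=2.1009  x_hi=-0.0957 |R|=0.9088
  mid=-1.56770 |R|=0.01899 →hi
  mid=-2.30371 |R|=0.68783 →hi
  mid=-2.67172 |R|=1.28116 →lo
  mid=-2.48771 |R|=0.95931 →hi
  mid=-2.57971 |R|=1.11355 →lo
  mid=-2.53371 |R|=1.03481 →lo
  mid=-2.51071 |R|=0.99666 →hi
  mid=-2.52221 |R|=1.01564 →lo
  mid=-2.51646 |R|=1.00612 →lo
  mid=-2.51359 |R|=1.00139 →lo
  ...
  [-2.51287,-2.51269] ⇒ x*=-2.5127
Interval (-2.5127, 0).

z∈(-2.5127,0).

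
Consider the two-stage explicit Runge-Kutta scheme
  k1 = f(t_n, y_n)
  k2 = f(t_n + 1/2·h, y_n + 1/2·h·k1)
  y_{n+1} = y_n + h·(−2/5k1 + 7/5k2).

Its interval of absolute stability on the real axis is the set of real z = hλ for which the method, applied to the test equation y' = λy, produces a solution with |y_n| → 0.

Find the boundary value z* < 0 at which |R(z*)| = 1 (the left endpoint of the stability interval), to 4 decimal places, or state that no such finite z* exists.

left endpoint -1.4286.

Set f=λy, z=hλ:
  k1=λy_n ⇒ h·k1=z·y_n;  k2=λ(1+1/2z)y_n ⇒ h·k2=z(1+1/2z)y_n
  y_{n+1}/y_n = 1 − 2/5z + 7/5z(1+1/2z) = 1 + z + 7/10z²
  ⇒ R(z) = 1 + z + 7/10z².

Boundary: |R(x)|=1, x<0.
x=-0.62: |R|=0.6491
R=1: x+7/10x²=0 ⇒ x=−10/7=-1.4286; min R=1−1/(4·7/10)=0.6429>−1
Confirm numerically:
  x=-1.241: |R|=0.83706 <1
  x=-0.860: |R|=0.65772 <1
  x=-0.605: |R|=0.65122 <1
  x=-0.589: |R|=0.65384 <1
  x=-1.934: |R|=1.68425 >1
  x=-1.861: |R|=1.56332 >1
  x=-1.860: |R|=1.56172 >1
Stable set (-1.4286, 0).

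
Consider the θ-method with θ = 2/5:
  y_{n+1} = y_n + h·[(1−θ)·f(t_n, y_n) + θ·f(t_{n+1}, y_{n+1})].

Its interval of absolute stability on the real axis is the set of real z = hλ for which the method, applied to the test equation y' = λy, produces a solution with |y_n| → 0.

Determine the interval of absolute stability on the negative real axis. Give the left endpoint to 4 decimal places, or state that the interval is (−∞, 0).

(-10.0000, 0).

On y'=λy, z=hλ:
  y_{n+1} = y_n + z·[3/5·y_n + 2/5·y_{n+1}] ⇒ (1 − 2/5z)y_{n+1} = (1 + 3/5z)y_n
  Hence R(z) = (1 + 3/5z)/(1 − 2/5z).

Need |R(x)|<1, x<0.
x=-0.89: |R|=0.3437
R=−1: 1+3/5x = −1+2/5x ⇒ -1/5x=2 ⇒ x=2/(-1/5)=-10.0000
Confirm numerically:
  x=-9.561: |R|=0.98180 <1
  x=-6.241: |R|=0.78498 <1
  x=-4.131: |R|=0.55746 <1
  x=-10.543: |R|=1.02082 >1
  x=-10.348: |R|=1.01354 >1
  x=-10.284: |R|=1.01111 >1
Stable set (-10.0000, 0).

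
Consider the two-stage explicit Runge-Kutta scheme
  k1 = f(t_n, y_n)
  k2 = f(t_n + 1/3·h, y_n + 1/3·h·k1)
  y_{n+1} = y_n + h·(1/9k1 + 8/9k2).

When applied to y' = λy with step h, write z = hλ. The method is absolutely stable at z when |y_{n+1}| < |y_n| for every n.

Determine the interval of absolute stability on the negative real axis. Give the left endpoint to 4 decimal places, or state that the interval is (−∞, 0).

(-3.3750, 0).

Test eqn y'=λy, z=hλ:
  k1=λy_n ⇒ h·k1=z·y_n;  k2=λ(1+1/3z)y_n ⇒ h·k2=z(1+1/3z)y_n
  y_{n+1}/y_n = 1 + 1/9z + 8/9z(1+1/3z) = 1 + z + 8/27z²
  Hence R(z) = 1 + z + 8/27z².

Boundary: |R(x)|=1, x<0.
x=-1.65: |R|=0.1567
R=1: x+8/27x²=0 ⇒ x=−27/8=-3.3750; min R=1−1/(4·8/27)=0.1562>−1
Confirm numerically:
  x=-3.318: |R|=0.94396 <1
  x=-2.393: |R|=0.30373 <1
  x=-1.714: |R|=0.15646 <1
  x=-1.604: |R|=0.15832 <1
  x=-3.958: |R|=1.68371 >1
  x=-3.591: |R|=1.22982 >1
Stable set (-3.3750, 0).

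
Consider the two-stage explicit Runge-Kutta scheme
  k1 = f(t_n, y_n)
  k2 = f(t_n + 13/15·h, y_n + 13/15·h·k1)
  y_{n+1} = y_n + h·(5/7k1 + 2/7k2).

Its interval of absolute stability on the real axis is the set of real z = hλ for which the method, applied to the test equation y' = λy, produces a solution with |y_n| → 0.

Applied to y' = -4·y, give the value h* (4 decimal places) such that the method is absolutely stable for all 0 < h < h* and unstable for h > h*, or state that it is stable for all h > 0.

(-4.0385,0); λ=-4 ⇒ h* = (105/26)/4 = 1.0096.

Set f=λy, z=hλ:
  k1=λy_n ⇒ h·k1=z·y_n;  k2=λ(1+13/15z)y_n ⇒ h·k2=z(1+13/15z)y_n
  y_{n+1}/y_n = 1 + 5/7z + 2/7z(1+13/15z) = 1 + z + 26/105z²
  ⇒ R(z) = 1 + z + 26/105z².

Need |R(x)|<1, x<0.
x=-1.29: |R|=0.1221
R=1: x+26/105x²=0 ⇒ x=−105/26=-4.0385; min R=1−1/(4·26/105)=-0.0096>−1
Confirm numerically:
  x=-3.377: |R|=0.44688 <1
  x=-3.028: |R|=0.24237 <1
  x=-1.885: |R|=0.00515 <1
  x=-4.638: |R|=1.68854 >1
  x=-4.321: |R|=1.30231 >1
Stable set (-4.0385, 0).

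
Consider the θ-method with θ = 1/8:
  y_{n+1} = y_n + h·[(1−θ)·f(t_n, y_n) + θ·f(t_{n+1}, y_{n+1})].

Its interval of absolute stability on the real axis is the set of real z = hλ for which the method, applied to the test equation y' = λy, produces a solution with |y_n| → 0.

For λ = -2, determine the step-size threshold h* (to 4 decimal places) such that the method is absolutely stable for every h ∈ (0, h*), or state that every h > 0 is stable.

(-2.6667,0); λ=-2 ⇒ h* = (8/3)/2 = 1.3333.

Test eqn y'=λy, z=hλ:
  y_{n+1} = y_n + z·[7/8·y_n + 1/8·y_{n+1}] ⇒ (1 − 1/8z)y_{n+1} = (1 + 7/8z)y_n
  so R(z) = (1 + 7/8z)/(1 − 1/8z).

Boundary: |R(x)|=1, x<0.
x=-0.64: |R|=0.4074
R=−1: 1+7/8x = −1+1/8x ⇒ -3/4x=2 ⇒ x=2/(-3/4)=-2.6667
Confirm numerically:
  x=-2.639: |R|=0.98440 <1
  x=-2.525: |R|=0.91924 <1
  x=-2.492: |R|=0.90011 <1
  x=-1.872: |R|=0.51702 <1
  x=-3.238: |R|=1.30504 >1
  x=-2.770: |R|=1.05757 >1
Stable set (-2.6667, 0).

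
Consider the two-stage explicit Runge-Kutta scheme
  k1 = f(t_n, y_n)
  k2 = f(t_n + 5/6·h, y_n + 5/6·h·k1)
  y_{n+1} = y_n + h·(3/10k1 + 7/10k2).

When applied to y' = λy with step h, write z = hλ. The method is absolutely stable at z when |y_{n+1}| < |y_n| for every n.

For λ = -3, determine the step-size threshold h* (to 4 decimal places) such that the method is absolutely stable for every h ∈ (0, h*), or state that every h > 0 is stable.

(-1.7143,0); λ=-3 ⇒ h* = (12/7)/3 = 0.5714.

With y'=λy (z=hλ):
  k1=λy_n ⇒ h·k1=z·y_n;  k2=λ(1+5/6z)y_n ⇒ h·k2=z(1+5/6z)y_n
  y_{n+1}/y_n = 1 + 3/10z + 7/10z(1+5/6z) = 1 + z + 7/12z²
  Hence R(z) = 1 + z + 7/12z².

Solve |R(x)|<1 on ℝ⁻.
x=-1.43: |R|=0.7629
R=1: x+7/12x²=0 ⇒ x=−12/7=-1.7143; min R=1−1/(4·7/12)=0.5714>−1
Confirm numerically:
  x=-1.619: |R|=0.91001 <1
  x=-1.430: |R|=0.76286 <1
  x=-1.397: |R|=0.74144 <1
  x=-0.817: |R|=0.57237 <1
  x=-2.196: |R|=1.61708 >1
  x=-2.112: |R|=1.48998 >1
  x=-1.963: |R|=1.28480 >1
Interval (-1.7143, 0).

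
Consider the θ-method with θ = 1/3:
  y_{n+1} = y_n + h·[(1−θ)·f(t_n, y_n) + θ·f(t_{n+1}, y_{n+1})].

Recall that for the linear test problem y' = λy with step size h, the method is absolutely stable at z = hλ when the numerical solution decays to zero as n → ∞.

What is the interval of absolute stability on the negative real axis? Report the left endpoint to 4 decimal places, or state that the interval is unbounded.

(-6.0000, 0).

With y'=λy (z=hλ):
  y_{n+1} = y_n + z·[2/3·y_n + 1/3·y_{n+1}] ⇒ (1 − 1/3z)y_{n+1} = (1 + 2/3z)y_n
  so R(z) = (1 + 2/3z)/(1 − 1/3z).

Boundary: |R(x)|=1, x<0.
x=-0.57: |R|=0.5210
R=−1: 1+2/3x = −1+1/3x ⇒ -1/3x=2 ⇒ x=2/(-1/3)=-6.0000
Confirm numerically:
  x=-5.873: |R|=0.98569 <1
  x=-4.624: |R|=0.81952 <1
  x=-3.959: |R|=0.70671 <1
  x=-3.956: |R|=0.70615 <1
  x=-6.225: |R|=1.02439 >1
  x=-6.049: |R|=1.00541 >1
So |R|<1 on (-6.0000, 0).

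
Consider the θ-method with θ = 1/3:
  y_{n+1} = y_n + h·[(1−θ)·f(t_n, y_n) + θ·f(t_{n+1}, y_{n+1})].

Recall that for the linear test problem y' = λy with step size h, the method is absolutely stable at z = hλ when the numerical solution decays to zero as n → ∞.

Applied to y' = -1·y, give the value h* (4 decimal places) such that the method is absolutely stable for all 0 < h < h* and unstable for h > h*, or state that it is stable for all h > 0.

With y'=λy (z=hλ):
  y_{n+1} = y_n + z·[2/3·y_n + 1/3·y_{n+1}] ⇒ (1 − 1/3z)y_{n+1} = (1 + 2/3z)y_n
  R(z) = (1 + 2/3z)/(1 − 1/3z).

Boundary: |R(x)|=1, x<0.
x=-1.56: |R|=0.0263
R=−1: 1+2/3x = −1+1/3x ⇒ -1/3x=2 ⇒ x=2/(-1/3)=-6.0000
Confirm numerically:
  x=-4.929: |R|=0.86493 <1
  x=-4.279: |R|=0.76357 <1
  x=-3.701: |R|=0.65692 <1
  x=-2.593: |R|=0.39085 <1
  x=-6.556: |R|=1.05818 >1
  x=-6.468: |R|=1.04943 >1
  x=-6.297: |R|=1.03195 >1
So |R|<1 on (-6.0000, 0).

(-6.0000,0); λ=-1 ⇒ h* = (6)/1 = 6.0000.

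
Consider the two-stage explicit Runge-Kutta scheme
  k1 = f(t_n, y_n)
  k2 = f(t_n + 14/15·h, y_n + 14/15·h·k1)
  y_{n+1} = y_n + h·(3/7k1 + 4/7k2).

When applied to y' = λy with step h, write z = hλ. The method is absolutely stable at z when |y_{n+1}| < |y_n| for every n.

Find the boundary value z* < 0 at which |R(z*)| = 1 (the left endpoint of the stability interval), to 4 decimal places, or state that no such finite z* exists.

Test eqn y'=λy, z=hλ:
  k1=λy_n ⇒ h·k1=z·y_n;  k2=λ(1+14/15z)y_n ⇒ h·k2=z(1+14/15z)y_n
  y_{n+1}/y_n = 1 + 3/7z + 4/7z(1+14/15z) = 1 + z + 8/15z²
  Hence R(z) = 1 + z + 8/15z².

Solve |R(x)|<1 on ℝ⁻.
x=-1.53: |R|=0.7185
R=1: x+8/15x²=0 ⇒ x=−15/8=-1.8750; min R=1−1/(4·8/15)=0.5312>−1
Confirm numerically:
  x=-1.637: |R|=0.79221 <1
  x=-0.912: |R|=0.53160 <1
  x=-0.875: |R|=0.53333 <1
  x=-0.840: |R|=0.53632 <1
  x=-2.363: |R|=1.61501 >1
  x=-1.933: |R|=1.05979 >1
So |R|<1 on (-1.8750, 0).

z* = -1.8750.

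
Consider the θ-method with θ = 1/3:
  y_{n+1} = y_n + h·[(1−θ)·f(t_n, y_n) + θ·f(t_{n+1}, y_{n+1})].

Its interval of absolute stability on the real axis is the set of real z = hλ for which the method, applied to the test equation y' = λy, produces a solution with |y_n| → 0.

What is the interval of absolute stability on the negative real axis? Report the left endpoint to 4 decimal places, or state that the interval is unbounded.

Set f=λy, z=hλ:
  y_{n+1} = y_n + z·[2/3·y_n + 1/3·y_{n+1}] ⇒ (1 − 1/3z)y_{n+1} = (1 + 2/3z)y_n
  R(z) = (1 + 2/3z)/(1 − 1/3z).

Boundary: |R(x)|=1, x<0.
x=-0.35: |R|=0.6866
R=−1: 1+2/3x = −1+1/3x ⇒ -1/3x=2 ⇒ x=2/(-1/3)=-6.0000
Confirm numerically:
  x=-5.618: |R|=0.95567 <1
  x=-5.103: |R|=0.88930 <1
  x=-4.075: |R|=0.72792 <1
  x=-6.461: |R|=1.04873 >1
  x=-6.426: |R|=1.04519 >1
  x=-6.185: |R|=1.02014 >1
So |R|<1 on (-6.0000, 0).

(-6.0000, 0).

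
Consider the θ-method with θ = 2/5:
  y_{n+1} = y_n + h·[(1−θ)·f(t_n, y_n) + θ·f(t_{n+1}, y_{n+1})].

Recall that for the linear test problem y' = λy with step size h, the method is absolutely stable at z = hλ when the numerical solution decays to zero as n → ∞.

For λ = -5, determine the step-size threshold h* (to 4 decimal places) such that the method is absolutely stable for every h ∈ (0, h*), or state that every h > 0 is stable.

Set f=λy, z=hλ:
  y_{n+1} = y_n + z·[3/5·y_n + 2/5·y_{n+1}] ⇒ (1 − 2/5z)y_{n+1} = (1 + 3/5z)y_n
  R(z) = (1 + 3/5z)/(1 − 2/5z).

Solve |R(x)|<1 on ℝ⁻.
x=-1.17: |R|=0.2030
R=−1: 1+3/5x = −1+2/5x ⇒ -1/5x=2 ⇒ x=2/(-1/5)=-10.0000
Confirm numerically:
  x=-8.460: |R|=0.92974 <1
  x=-8.236: |R|=0.91785 <1
  x=-5.922: |R|=0.75790 <1
  x=-4.648: |R|=0.62563 <1
  x=-10.457: |R|=1.01764 >1
  x=-10.423: |R|=1.01637 >1
Interval (-10.0000, 0).

(-10.0000,0); λ=-5 ⇒ h* = (10)/5 = 2.0000.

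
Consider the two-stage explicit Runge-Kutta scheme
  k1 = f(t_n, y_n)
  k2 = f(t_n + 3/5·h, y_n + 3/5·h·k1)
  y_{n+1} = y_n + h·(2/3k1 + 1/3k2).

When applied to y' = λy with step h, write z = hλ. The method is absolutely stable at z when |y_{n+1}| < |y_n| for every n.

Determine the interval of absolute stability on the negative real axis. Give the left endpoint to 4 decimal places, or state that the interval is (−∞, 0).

With y'=λy (z=hλ):
  k1=λy_n ⇒ h·k1=z·y_n;  k2=λ(1+3/5z)y_n ⇒ h·k2=z(1+3/5z)y_n
  y_{n+1}/y_n = 1 + 2/3z + 1/3z(1+3/5z) = 1 + z + 1/5z²
  so R(z) = 1 + z + 1/5z².

Boundary: |R(x)|=1, x<0.
x=-0.47: |R|=0.5742
R=1: x+1/5x²=0 ⇒ x=−5=-5.0000; min R=1−1/(4·1/5)=-0.2500>−1
Confirm numerically:
  x=-3.627: |R|=0.00403 <1
  x=-2.643: |R|=0.24591 <1
  x=-2.431: |R|=0.24905 <1
  x=-5.434: |R|=1.47167 >1
  x=-5.294: |R|=1.31129 >1
  x=-5.122: |R|=1.12498 >1
Stable set (-5.0000, 0).

z∈(-5.0000,0).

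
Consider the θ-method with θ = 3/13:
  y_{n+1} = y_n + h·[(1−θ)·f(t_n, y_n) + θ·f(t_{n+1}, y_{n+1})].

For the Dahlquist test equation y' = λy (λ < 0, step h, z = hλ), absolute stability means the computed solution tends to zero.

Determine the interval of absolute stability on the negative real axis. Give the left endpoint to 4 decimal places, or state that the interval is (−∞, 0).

(-3.7143, 0).

With y'=λy (z=hλ):
  y_{n+1} = y_n + z·[10/13·y_n + 3/13·y_{n+1}] ⇒ (1 − 3/13z)y_{n+1} = (1 + 10/13z)y_n
  ⇒ R(z) = (1 + 10/13z)/(1 − 3/13z).

Boundary: |R(x)|=1, x<0.
x=-1.59: |R|=0.1632
R=−1: 1+10/13x = −1+3/13x ⇒ -7/13x=2 ⇒ x=2/(-7/13)=-3.7143
Confirm numerically:
  x=-2.623: |R|=0.63395 <1
  x=-2.285: |R|=0.49610 <1
  x=-1.967: |R|=0.35289 <1
  x=-1.789: |R|=0.26624 <1
  x=-4.156: |R|=1.12141 >1
  x=-3.746: |R|=1.00916 >1
Stable set (-3.7143, 0).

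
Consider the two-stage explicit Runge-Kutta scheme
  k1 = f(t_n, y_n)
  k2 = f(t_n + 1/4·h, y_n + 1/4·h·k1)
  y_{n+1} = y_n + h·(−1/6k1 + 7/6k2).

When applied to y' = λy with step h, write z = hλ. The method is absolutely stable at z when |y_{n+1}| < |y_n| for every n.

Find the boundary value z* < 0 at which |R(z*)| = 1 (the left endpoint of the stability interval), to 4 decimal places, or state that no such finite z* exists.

z* = -3.4286.

Test eqn y'=λy, z=hλ:
  k1=λy_n ⇒ h·k1=z·y_n;  k2=λ(1+1/4z)y_n ⇒ h·k2=z(1+1/4z)y_n
  y_{n+1}/y_n = 1 − 1/6z + 7/6z(1+1/4z) = 1 + z + 7/24z²
  ⇒ R(z) = 1 + z + 7/24z².

Find x<0 with |R(x)|<1.
x=-1.03: |R|=0.2794
R=1: x+7/24x²=0 ⇒ x=−24/7=-3.4286; min R=1−1/(4·7/24)=0.1429>−1
Confirm numerically:
  x=-2.696: |R|=0.42395 <1
  x=-2.629: |R|=0.38690 <1
  x=-2.364: |R|=0.26598 <1
  x=-3.910: |R|=1.54903 >1
  x=-3.682: |R|=1.27216 >1
  x=-3.465: |R|=1.03682 >1
Stable set (-3.4286, 0).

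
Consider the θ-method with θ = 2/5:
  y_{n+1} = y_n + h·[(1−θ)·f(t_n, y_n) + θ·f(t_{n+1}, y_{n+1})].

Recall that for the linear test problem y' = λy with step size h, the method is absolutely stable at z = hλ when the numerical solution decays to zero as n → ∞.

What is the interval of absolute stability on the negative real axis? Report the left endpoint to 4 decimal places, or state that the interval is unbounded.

z∈(-10.0000,0).

With y'=λy (z=hλ):
  y_{n+1} = y_n + z·[3/5·y_n + 2/5·y_{n+1}] ⇒ (1 − 2/5z)y_{n+1} = (1 + 3/5z)y_n
  ⇒ R(z) = (1 + 3/5z)/(1 − 2/5z).

Find x<0 with |R(x)|<1.
x=-0.56: |R|=0.5425
R=−1: 1+3/5x = −1+2/5x ⇒ -1/5x=2 ⇒ x=2/(-1/5)=-10.0000
Confirm numerically:
  x=-7.413: |R|=0.86951 <1
  x=-6.494: |R|=0.80509 <1
  x=-5.847: |R|=0.75123 <1
  x=-4.527: |R|=0.61057 <1
  x=-10.193: |R|=1.00760 >1
  x=-10.051: |R|=1.00203 >1
So |R|<1 on (-10.0000, 0).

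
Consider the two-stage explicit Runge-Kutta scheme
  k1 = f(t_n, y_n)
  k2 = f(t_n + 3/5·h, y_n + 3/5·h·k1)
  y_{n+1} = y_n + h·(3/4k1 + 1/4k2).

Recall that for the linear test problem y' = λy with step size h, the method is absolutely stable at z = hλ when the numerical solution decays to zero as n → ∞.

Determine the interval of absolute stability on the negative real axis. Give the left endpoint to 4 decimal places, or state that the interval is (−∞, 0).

(-6.6667, 0).

On y'=λy, z=hλ:
  k1=λy_n ⇒ h·k1=z·y_n;  k2=λ(1+3/5z)y_n ⇒ h·k2=z(1+3/5z)y_n
  y_{n+1}/y_n = 1 + 3/4z + 1/4z(1+3/5z) = 1 + z + 3/20z²
  ⇒ R(z) = 1 + z + 3/20z².

Need |R(x)|<1, x<0.
x=-1.13: |R|=0.0615
R=1: x+3/20x²=0 ⇒ x=−20/3=-6.6667; min R=1−1/(4·3/20)=-0.6667>−1
Confirm numerically:
  x=-4.855: |R|=0.31935 <1
  x=-4.741: |R|=0.36944 <1
  x=-3.716: |R|=0.64470 <1
  x=-7.248: |R|=1.63203 >1
  x=-6.943: |R|=1.28779 >1
  x=-6.808: |R|=1.14433 >1
So |R|<1 on (-6.6667, 0).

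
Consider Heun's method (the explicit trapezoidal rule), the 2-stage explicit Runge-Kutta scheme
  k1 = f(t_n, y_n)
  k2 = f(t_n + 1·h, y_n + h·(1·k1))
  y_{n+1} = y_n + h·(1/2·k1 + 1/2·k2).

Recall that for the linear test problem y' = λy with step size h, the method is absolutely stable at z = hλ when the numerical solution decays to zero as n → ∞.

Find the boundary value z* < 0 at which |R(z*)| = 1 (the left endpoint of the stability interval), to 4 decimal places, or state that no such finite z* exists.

Test eqn y'=λy, z=hλ:
  order 2, 2-stage ⇒ R(z)=1+z+z^2/2
  (e.g. R(-1.26)=0.53380, |R|=0.53380)

Need |R(x)|<1, x<0.
x=-1.26: |R|=0.5338
|R(-1.49)|=0.6200 |R(-1.2)|=0.5200 |R(-1.04)|=0.5008
Bisect:
  x_lo=-2.4847 |R|=1.6022  x_hi=-0.0839 |R|=0.9196
  mid=-1.28432 |R|=0.54042 →hi
  mid=-1.88451 |R|=0.89118 →hi
  mid=-2.18461 |R|=1.20165 →lo
  mid=-2.03456 |R|=1.03516 →lo
  mid=-1.95954 |R|=0.96036 →hi
  mid=-1.99705 |R|=0.99705 →hi
  mid=-2.01580 |R|=1.01593 →lo
  mid=-2.00643 |R|=1.00645 →lo
  ...
  [-2.00013,-1.99998] ⇒ x*=-2.0000
So |R|<1 on (-2.0000, 0).

left endpoint -2.0000.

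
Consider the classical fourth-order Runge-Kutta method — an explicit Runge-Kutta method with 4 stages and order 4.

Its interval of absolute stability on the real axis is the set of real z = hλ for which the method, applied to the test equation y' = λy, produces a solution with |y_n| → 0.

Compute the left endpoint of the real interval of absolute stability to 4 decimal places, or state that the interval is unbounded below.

z* = -2.7853.

Test eqn y'=λy, z=hλ:
  order 4, 4-stage ⇒ R(z)=1+z+z^2/2+z^3/6+z^4/24
  (e.g. R(-0.38)=0.68392, |R|=0.68392)

Need |R(x)|<1, x<0.
x=-0.38: |R|=0.6839
|R(-2.47)|=0.6198 |R(-1.32)|=0.2944 |R(-1.12)|=0.3386
Bisect:
  x_lo=-3.3457 |R|=2.2300  x_hi=-0.2174 |R|=0.8046
  mid=-1.78153 |R|=0.28273 →hi
  mid=-2.56359 |R|=0.71405 →hi
  mid=-2.95462 |R|=1.28678 →lo
  mid=-2.75910 |R|=0.96123 →hi
  mid=-2.85686 |R|=1.11338 →lo
  mid=-2.80798 |R|=1.03475 →lo
  mid=-2.78354 |R|=0.99737 →hi
  ...
  [-2.78545,-2.78526] ⇒ x*=-2.7853
Interval (-2.7853, 0).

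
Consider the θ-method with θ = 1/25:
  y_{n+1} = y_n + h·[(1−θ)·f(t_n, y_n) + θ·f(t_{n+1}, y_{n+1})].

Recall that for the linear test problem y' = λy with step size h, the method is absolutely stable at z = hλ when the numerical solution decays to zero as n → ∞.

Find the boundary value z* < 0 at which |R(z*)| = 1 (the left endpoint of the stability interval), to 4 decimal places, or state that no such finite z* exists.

Test eqn y'=λy, z=hλ:
  y_{n+1} = y_n + z·[24/25·y_n + 1/25·y_{n+1}] ⇒ (1 − 1/25z)y_{n+1} = (1 + 24/25z)y_n
  Hence R(z) = (1 + 24/25z)/(1 − 1/25z).

Need |R(x)|<1, x<0.
x=-0.6: |R|=0.4141
R=−1: 1+24/25x = −1+1/25x ⇒ -23/25x=2 ⇒ x=2/(-23/25)=-2.1739
Confirm numerically:
  x=-1.813: |R|=0.69041 <1
  x=-1.671: |R|=0.56631 <1
  x=-1.502: |R|=0.41687 <1
  x=-1.005: |R|=0.03384 <1
  x=-2.638: |R|=1.38621 >1
  x=-2.523: |R|=1.29172 >1
  x=-2.388: |R|=1.17979 >1
Stable set (-2.1739, 0).

z* = -2.1739.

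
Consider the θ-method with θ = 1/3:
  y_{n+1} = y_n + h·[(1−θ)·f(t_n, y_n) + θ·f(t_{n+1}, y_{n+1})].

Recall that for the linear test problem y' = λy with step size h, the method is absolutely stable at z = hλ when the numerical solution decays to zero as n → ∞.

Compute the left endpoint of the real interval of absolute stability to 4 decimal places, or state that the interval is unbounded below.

z* = -6.0000.

Set f=λy, z=hλ:
  y_{n+1} = y_n + z·[2/3·y_n + 1/3·y_{n+1}] ⇒ (1 − 1/3z)y_{n+1} = (1 + 2/3z)y_n
  R(z) = (1 + 2/3z)/(1 − 1/3z).

Need |R(x)|<1, x<0.
x=-1.03: |R|=0.2333
R=−1: 1+2/3x = −1+1/3x ⇒ -1/3x=2 ⇒ x=2/(-1/3)=-6.0000
Confirm numerically:
  x=-3.332: |R|=0.57865 <1
  x=-3.066: |R|=0.51632 <1
  x=-2.735: |R|=0.43069 <1
  x=-6.529: |R|=1.05551 >1
  x=-6.479: |R|=1.05053 >1
  x=-6.123: |R|=1.01348 >1
So |R|<1 on (-6.0000, 0).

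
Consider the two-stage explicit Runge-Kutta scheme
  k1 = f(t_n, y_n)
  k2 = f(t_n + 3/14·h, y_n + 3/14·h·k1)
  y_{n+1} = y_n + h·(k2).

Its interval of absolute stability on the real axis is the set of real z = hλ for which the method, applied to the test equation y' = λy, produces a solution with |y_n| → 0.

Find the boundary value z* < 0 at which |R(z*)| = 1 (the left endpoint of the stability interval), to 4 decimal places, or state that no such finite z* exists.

z* = -4.6667.

Set f=λy, z=hλ:
  k1=λy_n ⇒ h·k1=z·y_n;  k2=λ(1+3/14z)y_n ⇒ h·k2=z(1+3/14z)y_n
  y_{n+1}/y_n = 1 + z(1+3/14z) = 1 + z + 3/14z²
  ⇒ R(z) = 1 + z + 3/14z².

Boundary: |R(x)|=1, x<0.
x=-0.64: |R|=0.4478
R=1: x+3/14x²=0 ⇒ x=−14/3=-4.6667; min R=1−1/(4·3/14)=-0.1667>−1
Confirm numerically:
  x=-3.835: |R|=0.31655 <1
  x=-3.799: |R|=0.29366 <1
  x=-3.498: |R|=0.12400 <1
  x=-4.793: |R|=1.12975 >1
  x=-4.747: |R|=1.08172 >1
Interval (-4.6667, 0).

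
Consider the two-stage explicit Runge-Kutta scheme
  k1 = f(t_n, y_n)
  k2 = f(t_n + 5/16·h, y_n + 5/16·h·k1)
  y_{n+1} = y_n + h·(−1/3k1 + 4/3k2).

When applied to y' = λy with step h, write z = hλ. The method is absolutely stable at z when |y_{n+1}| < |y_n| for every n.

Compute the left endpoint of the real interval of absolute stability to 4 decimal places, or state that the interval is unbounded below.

z* = -2.4000.

With y'=λy (z=hλ):
  k1=λy_n ⇒ h·k1=z·y_n;  k2=λ(1+5/16z)y_n ⇒ h·k2=z(1+5/16z)y_n
  y_{n+1}/y_n = 1 − 1/3z + 4/3z(1+5/16z) = 1 + z + 5/12z²
  R(z) = 1 + z + 5/12z².

Find x<0 with |R(x)|<1.
x=-0.31: |R|=0.7300
R=1: x+5/12x²=0 ⇒ x=−12/5=-2.4000; min R=1−1/(4·5/12)=0.4000>−1
Confirm numerically:
  x=-2.373: |R|=0.97330 <1
  x=-2.309: |R|=0.91245 <1
  x=-2.168: |R|=0.79043 <1
  x=-1.701: |R|=0.50458 <1
  x=-2.761: |R|=1.41530 >1
  x=-2.719: |R|=1.36140 >1
  x=-2.656: |R|=1.28331 >1
Interval (-2.4000, 0).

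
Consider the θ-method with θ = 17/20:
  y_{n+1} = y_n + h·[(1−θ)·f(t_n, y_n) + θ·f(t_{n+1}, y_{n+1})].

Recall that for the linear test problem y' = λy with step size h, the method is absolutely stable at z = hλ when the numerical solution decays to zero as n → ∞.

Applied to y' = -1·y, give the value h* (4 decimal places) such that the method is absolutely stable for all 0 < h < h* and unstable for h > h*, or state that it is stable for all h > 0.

(−∞, 0) — no finite endpoint. Any h>0 works for λ=-1.

Set f=λy, z=hλ:
  y_{n+1} = y_n + z·[3/20·y_n + 17/20·y_{n+1}] ⇒ (1 − 17/20z)y_{n+1} = (1 + 3/20z)y_n
  Hence R(z) = (1 + 3/20z)/(1 − 17/20z).

Solve |R(x)|<1 on ℝ⁻.
x=-1.22: |R|=0.4011
x=-2: |R|=0.2593
x=-10: |R|=0.0526
x=-100: |R|=0.1628
θ=17/20≥1/2 ⇒ |1+3/20x|<|1−17/20x| ∀x<0 ⇒ interval (−∞,0).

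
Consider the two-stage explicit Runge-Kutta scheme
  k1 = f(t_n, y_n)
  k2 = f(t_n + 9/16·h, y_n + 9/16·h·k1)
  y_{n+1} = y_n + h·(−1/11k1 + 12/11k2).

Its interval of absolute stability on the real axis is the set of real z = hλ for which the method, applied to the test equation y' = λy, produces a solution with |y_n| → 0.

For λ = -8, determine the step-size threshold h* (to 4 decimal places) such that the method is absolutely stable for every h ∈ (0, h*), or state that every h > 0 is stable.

(-1.6296,0); λ=-8 ⇒ h* = (44/27)/8 = 0.2037.

Test eqn y'=λy, z=hλ:
  k1=λy_n ⇒ h·k1=z·y_n;  k2=λ(1+9/16z)y_n ⇒ h·k2=z(1+9/16z)y_n
  y_{n+1}/y_n = 1 − 1/11z + 12/11z(1+9/16z) = 1 + z + 27/44z²
  ⇒ R(z) = 1 + z + 27/44z².

Boundary: |R(x)|=1, x<0.
x=-0.46: |R|=0.6698
R=1: x+27/44x²=0 ⇒ x=−44/27=-1.6296; min R=1−1/(4·27/44)=0.5926>−1
Confirm numerically:
  x=-1.176: |R|=0.67264 <1
  x=-0.777: |R|=0.59347 <1
  x=-0.655: |R|=0.60827 <1
  x=-1.926: |R|=1.35027 >1
  x=-1.679: |R|=1.05087 >1
So |R|<1 on (-1.6296, 0).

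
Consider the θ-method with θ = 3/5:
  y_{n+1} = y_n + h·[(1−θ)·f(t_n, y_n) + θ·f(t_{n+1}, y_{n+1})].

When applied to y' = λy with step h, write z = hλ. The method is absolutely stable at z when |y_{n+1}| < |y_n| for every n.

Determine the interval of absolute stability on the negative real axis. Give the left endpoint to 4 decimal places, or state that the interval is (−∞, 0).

interval (−∞, 0).

With y'=λy (z=hλ):
  y_{n+1} = y_n + z·[2/5·y_n + 3/5·y_{n+1}] ⇒ (1 − 3/5z)y_{n+1} = (1 + 2/5z)y_n
  so R(z) = (1 + 2/5z)/(1 − 3/5z).

Solve |R(x)|<1 on ℝ⁻.
x=-0.69: |R|=0.5120
x=-2: |R|=0.0909
x=-10: |R|=0.4286
x=-100: |R|=0.6393
θ=3/5≥1/2 ⇒ |1+2/5x|<|1−3/5x| ∀x<0 ⇒ stable on all of ℝ⁻.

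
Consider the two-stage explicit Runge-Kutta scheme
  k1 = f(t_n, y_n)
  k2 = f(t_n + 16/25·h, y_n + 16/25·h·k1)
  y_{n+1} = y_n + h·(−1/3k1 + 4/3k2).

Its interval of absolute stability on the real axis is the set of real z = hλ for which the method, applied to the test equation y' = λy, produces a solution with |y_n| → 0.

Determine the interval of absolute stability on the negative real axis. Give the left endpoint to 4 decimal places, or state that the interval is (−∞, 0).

z∈(-1.1719,0).

On y'=λy, z=hλ:
  k1=λy_n ⇒ h·k1=z·y_n;  k2=λ(1+16/25z)y_n ⇒ h·k2=z(1+16/25z)y_n
  y_{n+1}/y_n = 1 − 1/3z + 4/3z(1+16/25z) = 1 + z + 64/75z²
  ⇒ R(z) = 1 + z + 64/75z².

Need |R(x)|<1, x<0.
x=-0.95: |R|=0.8201
R=1: x+64/75x²=0 ⇒ x=−75/64=-1.1719; min R=1−1/(4·64/75)=0.7070>−1
Confirm numerically:
  x=-1.134: |R|=0.96335 <1
  x=-1.051: |R|=0.89159 <1
  x=-0.626: |R|=0.70840 <1
  x=-1.608: |R|=1.59843 >1
  x=-1.501: |R|=1.42156 >1
Stable set (-1.1719, 0).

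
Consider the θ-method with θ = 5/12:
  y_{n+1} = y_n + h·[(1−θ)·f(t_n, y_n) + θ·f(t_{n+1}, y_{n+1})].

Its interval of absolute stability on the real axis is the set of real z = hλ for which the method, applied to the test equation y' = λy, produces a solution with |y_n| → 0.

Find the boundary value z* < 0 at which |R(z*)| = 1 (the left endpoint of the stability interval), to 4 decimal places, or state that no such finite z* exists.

Test eqn y'=λy, z=hλ:
  y_{n+1} = y_n + z·[7/12·y_n + 5/12·y_{n+1}] ⇒ (1 − 5/12z)y_{n+1} = (1 + 7/12z)y_n
  R(z) = (1 + 7/12z)/(1 − 5/12z).

Find x<0 with |R(x)|<1.
x=-1.58: |R|=0.0472
R=−1: 1+7/12x = −1+5/12x ⇒ -1/6x=2 ⇒ x=2/(-1/6)=-12.0000
Confirm numerically:
  x=-11.739: |R|=0.99262 <1
  x=-9.610: |R|=0.92040 <1
  x=-7.652: |R|=0.82698 <1
  x=-6.229: |R|=0.73248 <1
  x=-12.179: |R|=1.00491 >1
  x=-12.154: |R|=1.00423 >1
Stable set (-12.0000, 0).

z* = -12.0000.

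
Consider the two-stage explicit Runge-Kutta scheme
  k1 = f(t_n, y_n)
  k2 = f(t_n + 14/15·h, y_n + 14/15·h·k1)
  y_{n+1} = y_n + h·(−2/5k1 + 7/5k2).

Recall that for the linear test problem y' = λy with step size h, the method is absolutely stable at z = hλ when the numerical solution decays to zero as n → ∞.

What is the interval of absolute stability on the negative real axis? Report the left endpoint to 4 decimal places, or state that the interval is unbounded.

(-0.7653, 0).

With y'=λy (z=hλ):
  k1=λy_n ⇒ h·k1=z·y_n;  k2=λ(1+14/15z)y_n ⇒ h·k2=z(1+14/15z)y_n
  y_{n+1}/y_n = 1 − 2/5z + 7/5z(1+14/15z) = 1 + z + 98/75z²
  R(z) = 1 + z + 98/75z².

Solve |R(x)|<1 on ℝ⁻.
x=-1.25: |R|=1.7917
R=1: x+98/75x²=0 ⇒ x=−75/98=-0.7653; min R=1−1/(4·98/75)=0.8087>−1
Confirm numerically:
  x=-0.717: |R|=0.95474 <1
  x=-0.378: |R|=0.80870 <1
  x=-0.364: |R|=0.80913 <1
  x=-0.910: |R|=1.17205 >1
  x=-0.787: |R|=1.02231 >1
So |R|<1 on (-0.7653, 0).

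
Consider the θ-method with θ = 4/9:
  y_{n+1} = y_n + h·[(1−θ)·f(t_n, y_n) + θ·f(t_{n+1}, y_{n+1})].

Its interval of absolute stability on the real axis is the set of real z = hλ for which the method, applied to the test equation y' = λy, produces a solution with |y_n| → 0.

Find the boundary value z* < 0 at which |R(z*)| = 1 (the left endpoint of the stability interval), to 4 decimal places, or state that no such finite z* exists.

Test eqn y'=λy, z=hλ:
  y_{n+1} = y_n + z·[5/9·y_n + 4/9·y_{n+1}] ⇒ (1 − 4/9z)y_{n+1} = (1 + 5/9z)y_n
  Hence R(z) = (1 + 5/9z)/(1 − 4/9z).

Need |R(x)|<1, x<0.
x=-1.23: |R|=0.2047
R=−1: 1+5/9x = −1+4/9x ⇒ -1/9x=2 ⇒ x=2/(-1/9)=-18.0000
Confirm numerically:
  x=-15.648: |R|=0.96715 <1
  x=-13.086: |R|=0.91989 <1
  x=-8.291: |R|=0.76973 <1
  x=-18.522: |R|=1.00628 >1
  x=-18.415: |R|=1.00502 >1
  x=-18.269: |R|=1.00328 >1
So |R|<1 on (-18.0000, 0).

left endpoint -18.0000.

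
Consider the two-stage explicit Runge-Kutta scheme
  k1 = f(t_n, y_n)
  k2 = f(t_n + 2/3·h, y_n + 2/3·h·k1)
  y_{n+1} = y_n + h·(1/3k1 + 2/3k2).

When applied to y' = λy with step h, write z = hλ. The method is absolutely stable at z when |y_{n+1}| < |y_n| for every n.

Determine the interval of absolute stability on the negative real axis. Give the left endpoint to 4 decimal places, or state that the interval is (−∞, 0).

Set f=λy, z=hλ:
  k1=λy_n ⇒ h·k1=z·y_n;  k2=λ(1+2/3z)y_n ⇒ h·k2=z(1+2/3z)y_n
  y_{n+1}/y_n = 1 + 1/3z + 2/3z(1+2/3z) = 1 + z + 4/9z²
  so R(z) = 1 + z + 4/9z².

Boundary: |R(x)|=1, x<0.
x=-0.64: |R|=0.5420
R=1: x+4/9x²=0 ⇒ x=−9/4=-2.2500; min R=1−1/(4·4/9)=0.4375>−1
Confirm numerically:
  x=-1.933: |R|=0.72766 <1
  x=-1.885: |R|=0.69421 <1
  x=-1.838: |R|=0.66344 <1
  x=-2.643: |R|=1.46164 >1
  x=-2.362: |R|=1.11758 >1
  x=-2.277: |R|=1.02732 >1
Stable set (-2.2500, 0).

(-2.2500, 0).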